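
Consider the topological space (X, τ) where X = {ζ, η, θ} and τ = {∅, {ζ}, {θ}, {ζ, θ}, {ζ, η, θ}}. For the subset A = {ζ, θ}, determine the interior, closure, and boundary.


int(A) = {ζ, θ}, cl(A) = {ζ, η, θ}, ∂A = {η}.

Closed sets in (X, τ) are complements of opens:
  closed(X, τ) = {∅, {η}, {ζ, η}, {η, θ}, {ζ, η, θ}}.
int(A) = ⋃ {U ∈ τ : U ⊆ A}. Opens contained in A: ∅, {ζ}, {θ}, {ζ, θ}.
Taking the union of these: int(A) = {ζ, θ}.
cl(A) = ⋂ {C closed : A ⊆ C}. Closed sets containing A: {ζ, η, θ}.
Intersecting these: cl(A) = {ζ, η, θ}.
∂A = cl(A) ∖ int(A) = {ζ, η, θ} ∖ {ζ, θ} = {η}.


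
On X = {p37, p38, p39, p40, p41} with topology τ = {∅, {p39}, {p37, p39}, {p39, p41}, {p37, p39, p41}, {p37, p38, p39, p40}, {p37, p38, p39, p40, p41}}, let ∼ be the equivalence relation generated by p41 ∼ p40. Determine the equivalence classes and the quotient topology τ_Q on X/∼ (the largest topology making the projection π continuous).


X/∼ = {[p37], [p38], [p39], [p40=p41]}; |τ_Q| = 4.

Equivalence classes: [p37], [p38], [p39], [p40=p41].
Quotient map π: X → X/∼ sends p37 ↦ [p37], p38 ↦ [p38], p39 ↦ [p39], p40 ↦ [p40=p41], p41 ↦ [p40=p41].
For each subset V ⊆ X/∼, compute π^{-1}(V) ⊆ X and check whether π^{-1}(V) ∈ τ. V is open in τ_Q iff π^{-1}(V) ∈ τ.
  V = {}: π^{-1}(V) = ∅ ∈ τ ✓.
  V = {[p37]}: π^{-1}(V) = {p37} ∉ τ ✗.
  V = {[p38]}: π^{-1}(V) = {p38} ∉ τ ✗.
  V = {[p37], [p38]}: π^{-1}(V) = {p37, p38} ∉ τ ✗.
  V = {[p39]}: π^{-1}(V) = {p39} ∈ τ ✓.
  V = {[p37], [p39]}: π^{-1}(V) = {p37, p39} ∈ τ ✓.
  V = {[p38], [p39]}: π^{-1}(V) = {p38, p39} ∉ τ ✗.
  V = {[p37], [p38], [p39]}: π^{-1}(V) = {p37, p38, p39} ∉ τ ✗.
  V = {[p40=p41]}: π^{-1}(V) = {p40, p41} ∉ τ ✗.
  V = {[p37], [p40=p41]}: π^{-1}(V) = {p37, p40, p41} ∉ τ ✗.
  V = {[p38], [p40=p41]}: π^{-1}(V) = {p38, p40, p41} ∉ τ ✗.
  V = {[p37], [p38], [p40=p41]}: π^{-1}(V) = {p37, p38, p40, p41} ∉ τ ✗.
  V = {[p39], [p40=p41]}: π^{-1}(V) = {p39, p40, p41} ∉ τ ✗.
  V = {[p37], [p39], [p40=p41]}: π^{-1}(V) = {p37, p39, p40, p41} ∉ τ ✗.
  V = {[p38], [p39], [p40=p41]}: π^{-1}(V) = {p38, p39, p40, p41} ∉ τ ✗.
  V = {[p37], [p38], [p39], [p40=p41]}: π^{-1}(V) = {p37, p38, p39, p40, p41} ∈ τ ✓.
Open sets in the quotient: τ_Q = {{}, {[p39]}, {[p37], [p39]}, {[p37], [p38], [p39], [p40=p41]}} (4 elements).


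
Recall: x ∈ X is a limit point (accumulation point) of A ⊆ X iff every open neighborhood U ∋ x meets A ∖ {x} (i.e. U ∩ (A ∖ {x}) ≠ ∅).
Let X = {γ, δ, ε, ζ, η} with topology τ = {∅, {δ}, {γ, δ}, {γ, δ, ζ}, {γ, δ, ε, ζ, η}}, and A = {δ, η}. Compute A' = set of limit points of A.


A' = {γ, ε, ζ, η}

For each x ∈ X, list the open sets U ∈ τ with x ∈ U, then check whether U ∩ (A ∖ {x}) ≠ ∅ for every such U.
  x = γ: opens ∋ x are {γ, δ}, {γ, δ, ζ}, {γ, δ, ε, ζ, η}; each meets A ∖ {γ}, so x IS a limit point.
  x = δ: open {δ} ∋ x has {δ} ∩ (A ∖ {δ}) = ∅, so x is NOT a limit point.
  x = ε: opens ∋ x are {γ, δ, ε, ζ, η}; each meets A ∖ {ε}, so x IS a limit point.
  x = ζ: opens ∋ x are {γ, δ, ζ}, {γ, δ, ε, ζ, η}; each meets A ∖ {ζ}, so x IS a limit point.
  x = η: opens ∋ x are {γ, δ, ε, ζ, η}; each meets A ∖ {η}, so x IS a limit point.
Collecting: A' = {γ, ε, ζ, η}.


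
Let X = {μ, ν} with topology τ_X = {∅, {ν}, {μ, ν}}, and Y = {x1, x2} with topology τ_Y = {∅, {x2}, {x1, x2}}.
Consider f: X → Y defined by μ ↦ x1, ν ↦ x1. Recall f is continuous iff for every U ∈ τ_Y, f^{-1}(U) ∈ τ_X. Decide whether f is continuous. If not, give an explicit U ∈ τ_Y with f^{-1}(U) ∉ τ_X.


f IS continuous.

Compute f^{-1}(U) for each U ∈ τ_Y:
  U = ∅: f^{-1}(U) = ∅ ∈ τ_X ✓.
  U = {x2}: f^{-1}(U) = ∅ ∈ τ_X ✓.
  U = {x1, x2}: f^{-1}(U) = {μ, ν} ∈ τ_X ✓.
Every preimage lies in τ_X, so f IS continuous.


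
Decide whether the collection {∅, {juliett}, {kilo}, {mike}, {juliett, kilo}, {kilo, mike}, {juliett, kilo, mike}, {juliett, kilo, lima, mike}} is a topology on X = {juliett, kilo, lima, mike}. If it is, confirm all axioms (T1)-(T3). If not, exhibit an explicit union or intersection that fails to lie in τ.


τ is NOT a topology on X.

Axiom (T1): ∅ ∈ τ? Yes; X ∈ τ? Yes.
Axiom (T2/T3): check pairwise unions and intersections of members of τ.
Counterexample for (T2): {juliett} ∪ {mike} = {juliett, mike} ∉ τ. Therefore τ is NOT a topology.


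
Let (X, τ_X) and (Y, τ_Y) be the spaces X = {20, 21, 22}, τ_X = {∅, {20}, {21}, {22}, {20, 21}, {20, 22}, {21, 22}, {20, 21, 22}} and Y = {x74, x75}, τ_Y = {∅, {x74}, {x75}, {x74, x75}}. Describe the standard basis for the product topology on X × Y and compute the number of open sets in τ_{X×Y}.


Basis B = {∅ × ∅, {20} × {x74}, {20} × {x75}, {21} × {x74}, {21} × {x75}, {22} × {x74}, {22} × {x75}, {20} × {x74, x75}, {20, 21} × {x74}, {20, 22} × {x74}, {20, 21} × {x75}, {20, 22} × {x75}, {21} × {x74, x75}, {21, 22} × {x74}, {21, 22} × {x75}, {22} × {x74, x75}, {20, 21, 22} × {x74}, {20, 21, 22} × {x75}, {20, 21} × {x74, x75}, {20, 22} × {x74, x75}, {21, 22} × {x74, x75}, {20, 21, 22} × {x74, x75}}; |τ_{X×Y}| = 64.

Enumerate products U × V with U ∈ τ_X, V ∈ τ_Y (deduplicated):
  ∅ × ∅ = {} (∅)
  {20} × {x74} = {(20,x74)}
  {20} × {x75} = {(20,x75)}
  {21} × {x74} = {(21,x74)}
  {21} × {x75} = {(21,x75)}
  {22} × {x74} = {(22,x74)}
  {22} × {x75} = {(22,x75)}
  {20} × {x74, x75} = {(20,x74), (20,x75)}
  {20, 21} × {x74} = {(20,x74), (21,x74)}
  {20, 22} × {x74} = {(20,x74), (22,x74)}
  {20, 21} × {x75} = {(20,x75), (21,x75)}
  {20, 22} × {x75} = {(20,x75), (22,x75)}
  {21} × {x74, x75} = {(21,x74), (21,x75)}
  {21, 22} × {x74} = {(21,x74), (22,x74)}
  {21, 22} × {x75} = {(21,x75), (22,x75)}
  {22} × {x74, x75} = {(22,x74), (22,x75)}
  {20, 21, 22} × {x74} = {(20,x74), (21,x74), (22,x74)}
  {20, 21, 22} × {x75} = {(20,x75), (21,x75), (22,x75)}
  {20, 21} × {x74, x75} = {(20,x74), (20,x75), (21,x74), (21,x75)}
  {20, 22} × {x74, x75} = {(20,x74), (20,x75), (22,x74), (22,x75)}
  {21, 22} × {x74, x75} = {(21,x74), (21,x75), (22,x74), (22,x75)}
  {20, 21, 22} × {x74, x75} = {(20,x74), (20,x75), (21,x74), (21,x75), (22,x74), (22,x75)}
These 22 distinct sets form the basis B.
Close under arbitrary unions to get τ_{X×Y}; counting gives |τ_{X×Y}| = 64.


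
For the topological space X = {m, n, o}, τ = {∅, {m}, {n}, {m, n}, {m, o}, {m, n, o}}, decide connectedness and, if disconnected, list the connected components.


(X, τ) is disconnected; components = [{n}, {m, o}].

Find clopen sets (U ∈ τ with X ∖ U ∈ τ):
  U = ∅, X ∖ U = {m, n, o} — both open, so U is clopen.
  U = {n}, X ∖ U = {m, o} — both open, so U is clopen.
  U = {m, o}, X ∖ U = {n} — both open, so U is clopen.
  U = {m, n, o}, X ∖ U = ∅ — both open, so U is clopen.
Nontrivial clopen(s) exist: e.g. {n}. So (X, τ) is disconnected.
Compute connected components by grouping points that agree on all clopens:
  component: {n}
  component: {m, o}


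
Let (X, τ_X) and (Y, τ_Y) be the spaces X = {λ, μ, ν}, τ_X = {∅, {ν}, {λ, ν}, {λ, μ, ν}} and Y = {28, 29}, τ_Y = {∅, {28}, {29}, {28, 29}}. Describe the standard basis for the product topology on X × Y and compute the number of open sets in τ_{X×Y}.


Basis B = {∅ × ∅, {ν} × {28}, {ν} × {29}, {λ, ν} × {28}, {λ, ν} × {29}, {ν} × {28, 29}, {λ, μ, ν} × {28}, {λ, μ, ν} × {29}, {λ, ν} × {28, 29}, {λ, μ, ν} × {28, 29}}; |τ_{X×Y}| = 16.

Enumerate products U × V with U ∈ τ_X, V ∈ τ_Y (deduplicated):
  ∅ × ∅ = {} (∅)
  {ν} × {28} = {(ν,28)}
  {ν} × {29} = {(ν,29)}
  {λ, ν} × {28} = {(λ,28), (ν,28)}
  {λ, ν} × {29} = {(λ,29), (ν,29)}
  {ν} × {28, 29} = {(ν,28), (ν,29)}
  {λ, μ, ν} × {28} = {(λ,28), (μ,28), (ν,28)}
  {λ, μ, ν} × {29} = {(λ,29), (μ,29), (ν,29)}
  {λ, ν} × {28, 29} = {(λ,28), (λ,29), (ν,28), (ν,29)}
  {λ, μ, ν} × {28, 29} = {(λ,28), (λ,29), (μ,28), (μ,29), (ν,28), (ν,29)}
These 10 distinct sets form the basis B.
Close under arbitrary unions to get τ_{X×Y}; counting gives |τ_{X×Y}| = 16.


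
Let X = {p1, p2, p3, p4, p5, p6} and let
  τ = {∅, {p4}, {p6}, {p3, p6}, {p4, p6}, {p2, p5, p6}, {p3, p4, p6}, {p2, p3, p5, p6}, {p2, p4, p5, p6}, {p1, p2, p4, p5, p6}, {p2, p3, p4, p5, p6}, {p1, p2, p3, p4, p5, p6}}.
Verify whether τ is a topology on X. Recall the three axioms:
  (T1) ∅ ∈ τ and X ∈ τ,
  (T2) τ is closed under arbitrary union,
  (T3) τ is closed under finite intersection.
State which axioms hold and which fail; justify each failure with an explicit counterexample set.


τ IS a topology on X.

Axiom (T1): ∅ ∈ τ? Yes; X ∈ τ? Yes.
Axiom (T2/T3): check pairwise unions and intersections of members of τ.
All pairwise intersections and unions checked — each lies in τ. Therefore τ satisfies (T1), (T2), (T3): it IS a topology on X.


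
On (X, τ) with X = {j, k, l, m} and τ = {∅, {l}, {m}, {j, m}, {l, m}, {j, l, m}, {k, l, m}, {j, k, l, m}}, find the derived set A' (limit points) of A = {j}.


A' = ∅

For each x ∈ X, list the open sets U ∈ τ with x ∈ U, then check whether U ∩ (A ∖ {x}) ≠ ∅ for every such U.
  x = j: open {j, m} ∋ x has {j, m} ∩ (A ∖ {j}) = ∅, so x is NOT a limit point.
  x = k: open {k, l, m} ∋ x has {k, l, m} ∩ (A ∖ {k}) = ∅, so x is NOT a limit point.
  x = l: open {l} ∋ x has {l} ∩ (A ∖ {l}) = ∅, so x is NOT a limit point.
  x = m: open {m} ∋ x has {m} ∩ (A ∖ {m}) = ∅, so x is NOT a limit point.
Collecting: A' = ∅.


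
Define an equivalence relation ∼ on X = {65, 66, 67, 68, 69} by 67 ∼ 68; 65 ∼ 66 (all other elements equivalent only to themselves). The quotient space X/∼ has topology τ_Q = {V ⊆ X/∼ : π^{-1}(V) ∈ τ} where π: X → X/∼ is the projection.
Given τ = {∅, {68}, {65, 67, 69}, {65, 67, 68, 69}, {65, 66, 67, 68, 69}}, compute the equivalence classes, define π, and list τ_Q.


X/∼ = {[65=66], [67=68], [69]}; |τ_Q| = 2.

Equivalence classes: [65=66], [67=68], [69].
Quotient map π: X → X/∼ sends 65 ↦ [65=66], 66 ↦ [65=66], 67 ↦ [67=68], 68 ↦ [67=68], 69 ↦ [69].
For each subset V ⊆ X/∼, compute π^{-1}(V) ⊆ X and check whether π^{-1}(V) ∈ τ. V is open in τ_Q iff π^{-1}(V) ∈ τ.
  V = {}: π^{-1}(V) = ∅ ∈ τ ✓.
  V = {[65=66]}: π^{-1}(V) = {65, 66} ∉ τ ✗.
  V = {[67=68]}: π^{-1}(V) = {67, 68} ∉ τ ✗.
  V = {[65=66], [67=68]}: π^{-1}(V) = {65, 66, 67, 68} ∉ τ ✗.
  V = {[69]}: π^{-1}(V) = {69} ∉ τ ✗.
  V = {[65=66], [69]}: π^{-1}(V) = {65, 66, 69} ∉ τ ✗.
  V = {[67=68], [69]}: π^{-1}(V) = {67, 68, 69} ∉ τ ✗.
  V = {[65=66], [67=68], [69]}: π^{-1}(V) = {65, 66, 67, 68, 69} ∈ τ ✓.
Open sets in the quotient: τ_Q = {{}, {[65=66], [67=68], [69]}} (2 elements).


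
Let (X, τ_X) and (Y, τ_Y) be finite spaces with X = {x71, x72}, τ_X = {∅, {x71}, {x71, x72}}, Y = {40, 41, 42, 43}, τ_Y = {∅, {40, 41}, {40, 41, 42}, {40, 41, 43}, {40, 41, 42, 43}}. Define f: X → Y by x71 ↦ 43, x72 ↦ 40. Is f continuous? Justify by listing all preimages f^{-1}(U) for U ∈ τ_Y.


f is NOT continuous.

Compute f^{-1}(U) for each U ∈ τ_Y:
  U = ∅: f^{-1}(U) = ∅ ∈ τ_X ✓.
  U = {40, 41}: f^{-1}(U) = {x72} ∉ τ_X ✗.
  U = {40, 41, 42}: f^{-1}(U) = {x72} ∉ τ_X ✗.
  U = {40, 41, 43}: f^{-1}(U) = {x71, x72} ∈ τ_X ✓.
  U = {40, 41, 42, 43}: f^{-1}(U) = {x71, x72} ∈ τ_X ✓.
Found U = {40, 41} with f^{-1}(U) = {x72} not in τ_X. Therefore f is NOT continuous.


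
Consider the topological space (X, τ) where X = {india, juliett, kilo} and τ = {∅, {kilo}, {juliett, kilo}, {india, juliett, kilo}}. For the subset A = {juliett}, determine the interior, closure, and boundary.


int(A) = ∅, cl(A) = {india, juliett}, ∂A = {india, juliett}.

Closed sets in (X, τ) are complements of opens:
  closed(X, τ) = {∅, {india}, {india, juliett}, {india, juliett, kilo}}.
int(A) = ⋃ {U ∈ τ : U ⊆ A}. Opens contained in A: ∅.
Taking the union of these: int(A) = ∅.
cl(A) = ⋂ {C closed : A ⊆ C}. Closed sets containing A: {india, juliett}, {india, juliett, kilo}.
Intersecting these: cl(A) = {india, juliett}.
∂A = cl(A) ∖ int(A) = {india, juliett} ∖ ∅ = {india, juliett}.


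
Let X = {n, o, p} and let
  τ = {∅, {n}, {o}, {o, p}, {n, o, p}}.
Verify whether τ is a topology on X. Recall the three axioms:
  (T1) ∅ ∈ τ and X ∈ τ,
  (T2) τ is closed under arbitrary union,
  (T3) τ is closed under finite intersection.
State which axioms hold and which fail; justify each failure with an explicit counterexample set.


τ is NOT a topology on X.

Axiom (T1): ∅ ∈ τ? Yes; X ∈ τ? Yes.
Axiom (T2/T3): check pairwise unions and intersections of members of τ.
Counterexample for (T2): {n} ∪ {o} = {n, o} ∉ τ. Therefore τ is NOT a topology.


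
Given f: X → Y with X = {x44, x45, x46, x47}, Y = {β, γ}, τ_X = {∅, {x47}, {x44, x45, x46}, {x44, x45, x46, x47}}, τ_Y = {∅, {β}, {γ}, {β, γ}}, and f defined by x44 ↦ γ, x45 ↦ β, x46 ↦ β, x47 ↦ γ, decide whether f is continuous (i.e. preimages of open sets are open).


f is NOT continuous.

Compute f^{-1}(U) for each U ∈ τ_Y:
  U = ∅: f^{-1}(U) = ∅ ∈ τ_X ✓.
  U = {β}: f^{-1}(U) = {x45, x46} ∉ τ_X ✗.
  U = {γ}: f^{-1}(U) = {x44, x47} ∉ τ_X ✗.
  U = {β, γ}: f^{-1}(U) = {x44, x45, x46, x47} ∈ τ_X ✓.
Found U = {β} with f^{-1}(U) = {x45, x46} not in τ_X. Therefore f is NOT continuous.


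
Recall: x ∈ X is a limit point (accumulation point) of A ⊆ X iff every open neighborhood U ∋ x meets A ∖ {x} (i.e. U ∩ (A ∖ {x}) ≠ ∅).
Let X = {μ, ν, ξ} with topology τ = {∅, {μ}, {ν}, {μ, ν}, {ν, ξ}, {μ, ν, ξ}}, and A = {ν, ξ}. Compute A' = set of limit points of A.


A' = {ξ}

For each x ∈ X, list the open sets U ∈ τ with x ∈ U, then check whether U ∩ (A ∖ {x}) ≠ ∅ for every such U.
  x = μ: open {μ} ∋ x has {μ} ∩ (A ∖ {μ}) = ∅, so x is NOT a limit point.
  x = ν: open {ν} ∋ x has {ν} ∩ (A ∖ {ν}) = ∅, so x is NOT a limit point.
  x = ξ: opens ∋ x are {ν, ξ}, {μ, ν, ξ}; each meets A ∖ {ξ}, so x IS a limit point.
Collecting: A' = {ξ}.


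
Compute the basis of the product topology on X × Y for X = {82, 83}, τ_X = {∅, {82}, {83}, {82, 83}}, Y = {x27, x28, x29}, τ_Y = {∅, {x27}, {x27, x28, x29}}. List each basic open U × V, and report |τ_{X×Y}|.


Basis B = {∅ × ∅, {82} × {x27}, {83} × {x27}, {82, 83} × {x27}, {82} × {x27, x28, x29}, {83} × {x27, x28, x29}, {82, 83} × {x27, x28, x29}}; |τ_{X×Y}| = 9.

Enumerate products U × V with U ∈ τ_X, V ∈ τ_Y (deduplicated):
  ∅ × ∅ = {} (∅)
  {82} × {x27} = {(82,x27)}
  {83} × {x27} = {(83,x27)}
  {82, 83} × {x27} = {(82,x27), (83,x27)}
  {82} × {x27, x28, x29} = {(82,x27), (82,x28), (82,x29)}
  {83} × {x27, x28, x29} = {(83,x27), (83,x28), (83,x29)}
  {82, 83} × {x27, x28, x29} = {(82,x27), (82,x28), (82,x29), (83,x27), (83,x28), (83,x29)}
These 7 distinct sets form the basis B.
Close under arbitrary unions to get τ_{X×Y}; counting gives |τ_{X×Y}| = 9.


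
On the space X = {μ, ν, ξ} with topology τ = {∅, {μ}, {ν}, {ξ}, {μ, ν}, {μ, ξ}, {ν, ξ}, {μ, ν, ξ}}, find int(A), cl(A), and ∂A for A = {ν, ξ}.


int(A) = {ν, ξ}, cl(A) = {ν, ξ}, ∂A = ∅.

Closed sets in (X, τ) are complements of opens:
  closed(X, τ) = {∅, {μ}, {ν}, {ξ}, {μ, ν}, {μ, ξ}, {ν, ξ}, {μ, ν, ξ}}.
int(A) = ⋃ {U ∈ τ : U ⊆ A}. Opens contained in A: ∅, {ν}, {ξ}, {ν, ξ}.
Taking the union of these: int(A) = {ν, ξ}.
cl(A) = ⋂ {C closed : A ⊆ C}. Closed sets containing A: {ν, ξ}, {μ, ν, ξ}.
Intersecting these: cl(A) = {ν, ξ}.
∂A = cl(A) ∖ int(A) = {ν, ξ} ∖ {ν, ξ} = ∅.


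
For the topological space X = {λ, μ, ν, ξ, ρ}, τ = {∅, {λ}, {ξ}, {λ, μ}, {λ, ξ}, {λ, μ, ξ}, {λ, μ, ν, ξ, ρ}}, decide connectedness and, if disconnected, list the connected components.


(X, τ) is connected.

Find clopen sets (U ∈ τ with X ∖ U ∈ τ):
  U = ∅, X ∖ U = {λ, μ, ν, ξ, ρ} — both open, so U is clopen.
  U = {λ, μ, ν, ξ, ρ}, X ∖ U = ∅ — both open, so U is clopen.
Only trivial clopens (∅ and X) exist, so (X, τ) is connected.
Compute connected components by grouping points that agree on all clopens:
  component: {λ, μ, ν, ξ, ρ}


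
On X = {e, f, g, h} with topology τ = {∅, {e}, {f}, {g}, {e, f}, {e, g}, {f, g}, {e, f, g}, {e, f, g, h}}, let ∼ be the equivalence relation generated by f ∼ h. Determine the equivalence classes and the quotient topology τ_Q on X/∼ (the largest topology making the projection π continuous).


X/∼ = {[e], [f=h], [g]}; |τ_Q| = 5.

Equivalence classes: [e], [f=h], [g].
Quotient map π: X → X/∼ sends e ↦ [e], f ↦ [f=h], g ↦ [g], h ↦ [f=h].
For each subset V ⊆ X/∼, compute π^{-1}(V) ⊆ X and check whether π^{-1}(V) ∈ τ. V is open in τ_Q iff π^{-1}(V) ∈ τ.
  V = {}: π^{-1}(V) = ∅ ∈ τ ✓.
  V = {[e]}: π^{-1}(V) = {e} ∈ τ ✓.
  V = {[f=h]}: π^{-1}(V) = {f, h} ∉ τ ✗.
  V = {[e], [f=h]}: π^{-1}(V) = {e, f, h} ∉ τ ✗.
  V = {[g]}: π^{-1}(V) = {g} ∈ τ ✓.
  V = {[e], [g]}: π^{-1}(V) = {e, g} ∈ τ ✓.
  V = {[f=h], [g]}: π^{-1}(V) = {f, g, h} ∉ τ ✗.
  V = {[e], [f=h], [g]}: π^{-1}(V) = {e, f, g, h} ∈ τ ✓.
Open sets in the quotient: τ_Q = {{}, {[e]}, {[g]}, {[e], [g]}, {[e], [f=h], [g]}} (5 elements).


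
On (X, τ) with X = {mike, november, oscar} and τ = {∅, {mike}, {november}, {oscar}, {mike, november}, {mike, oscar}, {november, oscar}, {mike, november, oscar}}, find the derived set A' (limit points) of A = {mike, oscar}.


A' = ∅

For each x ∈ X, list the open sets U ∈ τ with x ∈ U, then check whether U ∩ (A ∖ {x}) ≠ ∅ for every such U.
  x = mike: open {mike} ∋ x has {mike} ∩ (A ∖ {mike}) = ∅, so x is NOT a limit point.
  x = november: open {november} ∋ x has {november} ∩ (A ∖ {november}) = ∅, so x is NOT a limit point.
  x = oscar: open {oscar} ∋ x has {oscar} ∩ (A ∖ {oscar}) = ∅, so x is NOT a limit point.
Collecting: A' = ∅.


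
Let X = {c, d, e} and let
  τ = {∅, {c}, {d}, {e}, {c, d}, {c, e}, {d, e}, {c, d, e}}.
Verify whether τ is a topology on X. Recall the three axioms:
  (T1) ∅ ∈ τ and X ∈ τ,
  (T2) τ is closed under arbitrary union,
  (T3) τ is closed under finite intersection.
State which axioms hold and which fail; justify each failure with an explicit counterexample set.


τ IS a topology on X.

Axiom (T1): ∅ ∈ τ? Yes; X ∈ τ? Yes.
Axiom (T2/T3): check pairwise unions and intersections of members of τ.
All pairwise intersections and unions checked — each lies in τ. Therefore τ satisfies (T1), (T2), (T3): it IS a topology on X.


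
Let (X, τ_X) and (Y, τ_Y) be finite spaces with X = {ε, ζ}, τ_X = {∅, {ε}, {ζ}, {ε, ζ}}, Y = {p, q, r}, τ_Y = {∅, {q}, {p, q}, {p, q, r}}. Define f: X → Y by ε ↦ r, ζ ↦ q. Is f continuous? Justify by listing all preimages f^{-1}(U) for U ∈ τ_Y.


f IS continuous.

Compute f^{-1}(U) for each U ∈ τ_Y:
  U = ∅: f^{-1}(U) = ∅ ∈ τ_X ✓.
  U = {q}: f^{-1}(U) = {ζ} ∈ τ_X ✓.
  U = {p, q}: f^{-1}(U) = {ζ} ∈ τ_X ✓.
  U = {p, q, r}: f^{-1}(U) = {ε, ζ} ∈ τ_X ✓.
Every preimage lies in τ_X, so f IS continuous.


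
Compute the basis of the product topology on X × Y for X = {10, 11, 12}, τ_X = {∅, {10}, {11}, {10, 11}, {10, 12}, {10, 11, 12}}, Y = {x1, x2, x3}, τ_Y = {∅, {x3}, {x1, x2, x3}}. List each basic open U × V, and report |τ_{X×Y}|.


Basis B = {∅ × ∅, {10} × {x3}, {11} × {x3}, {10, 11} × {x3}, {10, 12} × {x3}, {10} × {x1, x2, x3}, {10, 11, 12} × {x3}, {11} × {x1, x2, x3}, {10, 11} × {x1, x2, x3}, {10, 12} × {x1, x2, x3}, {10, 11, 12} × {x1, x2, x3}}; |τ_{X×Y}| = 18.

Enumerate products U × V with U ∈ τ_X, V ∈ τ_Y (deduplicated):
  ∅ × ∅ = {} (∅)
  {10} × {x3} = {(10,x3)}
  {11} × {x3} = {(11,x3)}
  {10, 11} × {x3} = {(10,x3), (11,x3)}
  {10, 12} × {x3} = {(10,x3), (12,x3)}
  {10} × {x1, x2, x3} = {(10,x1), (10,x2), (10,x3)}
  {10, 11, 12} × {x3} = {(10,x3), (11,x3), (12,x3)}
  {11} × {x1, x2, x3} = {(11,x1), (11,x2), (11,x3)}
  {10, 11} × {x1, x2, x3} = {(10,x1), (10,x2), (10,x3), (11,x1), (11,x2), (11,x3)}
  {10, 12} × {x1, x2, x3} = {(10,x1), (10,x2), (10,x3), (12,x1), (12,x2), (12,x3)}
  {10, 11, 12} × {x1, x2, x3} = {(10,x1), (10,x2), (10,x3), (11,x1), (11,x2), (11,x3), (12,x1), (12,x2), (12,x3)}
These 11 distinct sets form the basis B.
Close under arbitrary unions to get τ_{X×Y}; counting gives |τ_{X×Y}| = 18.


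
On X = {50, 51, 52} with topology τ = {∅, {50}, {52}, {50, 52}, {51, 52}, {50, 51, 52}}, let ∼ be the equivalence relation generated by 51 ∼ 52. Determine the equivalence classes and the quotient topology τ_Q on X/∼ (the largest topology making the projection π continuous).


X/∼ = {[50], [51=52]}; |τ_Q| = 4.

Equivalence classes: [50], [51=52].
Quotient map π: X → X/∼ sends 50 ↦ [50], 51 ↦ [51=52], 52 ↦ [51=52].
For each subset V ⊆ X/∼, compute π^{-1}(V) ⊆ X and check whether π^{-1}(V) ∈ τ. V is open in τ_Q iff π^{-1}(V) ∈ τ.
  V = {}: π^{-1}(V) = ∅ ∈ τ ✓.
  V = {[50]}: π^{-1}(V) = {50} ∈ τ ✓.
  V = {[51=52]}: π^{-1}(V) = {51, 52} ∈ τ ✓.
  V = {[50], [51=52]}: π^{-1}(V) = {50, 51, 52} ∈ τ ✓.
Open sets in the quotient: τ_Q = {{}, {[50]}, {[51=52]}, {[50], [51=52]}} (4 elements).


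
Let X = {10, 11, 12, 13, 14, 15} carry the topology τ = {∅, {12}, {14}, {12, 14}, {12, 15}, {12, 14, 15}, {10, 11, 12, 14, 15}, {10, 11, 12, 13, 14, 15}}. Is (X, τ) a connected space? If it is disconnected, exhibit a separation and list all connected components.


(X, τ) is connected.

Find clopen sets (U ∈ τ with X ∖ U ∈ τ):
  U = ∅, X ∖ U = {10, 11, 12, 13, 14, 15} — both open, so U is clopen.
  U = {10, 11, 12, 13, 14, 15}, X ∖ U = ∅ — both open, so U is clopen.
Only trivial clopens (∅ and X) exist, so (X, τ) is connected.
Compute connected components by grouping points that agree on all clopens:
  component: {10, 11, 12, 13, 14, 15}


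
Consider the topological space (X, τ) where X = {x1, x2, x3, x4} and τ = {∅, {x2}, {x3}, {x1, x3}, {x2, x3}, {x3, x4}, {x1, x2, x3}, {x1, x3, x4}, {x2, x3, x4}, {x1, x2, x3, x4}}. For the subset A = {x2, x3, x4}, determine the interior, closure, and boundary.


int(A) = {x2, x3, x4}, cl(A) = {x1, x2, x3, x4}, ∂A = {x1}.

Closed sets in (X, τ) are complements of opens:
  closed(X, τ) = {∅, {x1}, {x2}, {x4}, {x1, x2}, {x1, x4}, {x2, x4}, {x1, x2, x4}, {x1, x3, x4}, {x1, x2, x3, x4}}.
int(A) = ⋃ {U ∈ τ : U ⊆ A}. Opens contained in A: ∅, {x2}, {x3}, {x2, x3}, {x3, x4}, {x2, x3, x4}.
Taking the union of these: int(A) = {x2, x3, x4}.
cl(A) = ⋂ {C closed : A ⊆ C}. Closed sets containing A: {x1, x2, x3, x4}.
Intersecting these: cl(A) = {x1, x2, x3, x4}.
∂A = cl(A) ∖ int(A) = {x1, x2, x3, x4} ∖ {x2, x3, x4} = {x1}.


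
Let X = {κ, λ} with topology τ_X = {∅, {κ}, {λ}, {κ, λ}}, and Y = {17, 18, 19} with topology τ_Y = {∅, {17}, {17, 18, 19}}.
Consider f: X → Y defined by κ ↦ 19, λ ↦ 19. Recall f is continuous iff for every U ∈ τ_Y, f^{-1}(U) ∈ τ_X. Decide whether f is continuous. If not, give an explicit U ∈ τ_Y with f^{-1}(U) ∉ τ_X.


f IS continuous.

Compute f^{-1}(U) for each U ∈ τ_Y:
  U = ∅: f^{-1}(U) = ∅ ∈ τ_X ✓.
  U = {17}: f^{-1}(U) = ∅ ∈ τ_X ✓.
  U = {17, 18, 19}: f^{-1}(U) = {κ, λ} ∈ τ_X ✓.
Every preimage lies in τ_X, so f IS continuous.


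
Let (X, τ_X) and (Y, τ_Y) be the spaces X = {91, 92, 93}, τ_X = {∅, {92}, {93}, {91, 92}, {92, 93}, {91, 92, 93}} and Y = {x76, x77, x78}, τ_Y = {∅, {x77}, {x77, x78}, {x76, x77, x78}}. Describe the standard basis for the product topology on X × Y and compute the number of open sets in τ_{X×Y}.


Basis B = {∅ × ∅, {92} × {x77}, {93} × {x77}, {91, 92} × {x77}, {92} × {x77, x78}, {92, 93} × {x77}, {93} × {x77, x78}, {91, 92, 93} × {x77}, {92} × {x76, x77, x78}, {93} × {x76, x77, x78}, {91, 92} × {x77, x78}, {92, 93} × {x77, x78}, {91, 92} × {x76, x77, x78}, {91, 92, 93} × {x77, x78}, {92, 93} × {x76, x77, x78}, {91, 92, 93} × {x76, x77, x78}}; |τ_{X×Y}| = 40.

Enumerate products U × V with U ∈ τ_X, V ∈ τ_Y (deduplicated):
  ∅ × ∅ = {} (∅)
  {92} × {x77} = {(92,x77)}
  {93} × {x77} = {(93,x77)}
  {91, 92} × {x77} = {(91,x77), (92,x77)}
  {92} × {x77, x78} = {(92,x77), (92,x78)}
  {92, 93} × {x77} = {(92,x77), (93,x77)}
  {93} × {x77, x78} = {(93,x77), (93,x78)}
  {91, 92, 93} × {x77} = {(91,x77), (92,x77), (93,x77)}
  {92} × {x76, x77, x78} = {(92,x76), (92,x77), (92,x78)}
  {93} × {x76, x77, x78} = {(93,x76), (93,x77), (93,x78)}
  {91, 92} × {x77, x78} = {(91,x77), (91,x78), (92,x77), (92,x78)}
  {92, 93} × {x77, x78} = {(92,x77), (92,x78), (93,x77), (93,x78)}
  {91, 92} × {x76, x77, x78} = {(91,x76), (91,x77), (91,x78), (92,x76), (92,x77), (92,x78)}
  {91, 92, 93} × {x77, x78} = {(91,x77), (91,x78), (92,x77), (92,x78), (93,x77), (93,x78)}
  {92, 93} × {x76, x77, x78} = {(92,x76), (92,x77), (92,x78), (93,x76), (93,x77), (93,x78)}
  {91, 92, 93} × {x76, x77, x78} = {(91,x76), (91,x77), (91,x78), (92,x76), (92,x77), (92,x78), (93,x76), (93,x77), (93,x78)}
These 16 distinct sets form the basis B.
Close under arbitrary unions to get τ_{X×Y}; counting gives |τ_{X×Y}| = 40.


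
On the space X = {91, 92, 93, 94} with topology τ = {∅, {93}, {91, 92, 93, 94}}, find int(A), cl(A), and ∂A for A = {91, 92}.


int(A) = ∅, cl(A) = {91, 92, 94}, ∂A = {91, 92, 94}.

Closed sets in (X, τ) are complements of opens:
  closed(X, τ) = {∅, {91, 92, 94}, {91, 92, 93, 94}}.
int(A) = ⋃ {U ∈ τ : U ⊆ A}. Opens contained in A: ∅.
Taking the union of these: int(A) = ∅.
cl(A) = ⋂ {C closed : A ⊆ C}. Closed sets containing A: {91, 92, 94}, {91, 92, 93, 94}.
Intersecting these: cl(A) = {91, 92, 94}.
∂A = cl(A) ∖ int(A) = {91, 92, 94} ∖ ∅ = {91, 92, 94}.


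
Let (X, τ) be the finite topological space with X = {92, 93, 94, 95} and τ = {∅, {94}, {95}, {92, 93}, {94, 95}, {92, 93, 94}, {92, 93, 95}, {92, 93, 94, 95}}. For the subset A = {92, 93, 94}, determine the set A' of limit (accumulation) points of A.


A' = {92, 93}

For each x ∈ X, list the open sets U ∈ τ with x ∈ U, then check whether U ∩ (A ∖ {x}) ≠ ∅ for every such U.
  x = 92: opens ∋ x are {92, 93}, {92, 93, 94}, {92, 93, 95}, {92, 93, 94, 95}; each meets A ∖ {92}, so x IS a limit point.
  x = 93: opens ∋ x are {92, 93}, {92, 93, 94}, {92, 93, 95}, {92, 93, 94, 95}; each meets A ∖ {93}, so x IS a limit point.
  x = 94: open {94} ∋ x has {94} ∩ (A ∖ {94}) = ∅, so x is NOT a limit point.
  x = 95: open {95} ∋ x has {95} ∩ (A ∖ {95}) = ∅, so x is NOT a limit point.
Collecting: A' = {92, 93}.


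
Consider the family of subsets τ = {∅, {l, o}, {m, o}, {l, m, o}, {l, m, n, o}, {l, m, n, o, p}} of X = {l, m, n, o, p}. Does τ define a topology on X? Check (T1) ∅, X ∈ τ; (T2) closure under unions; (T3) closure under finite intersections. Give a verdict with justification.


τ is NOT a topology on X.

Axiom (T1): ∅ ∈ τ? Yes; X ∈ τ? Yes.
Axiom (T2/T3): check pairwise unions and intersections of members of τ.
Counterexample for (T3): {l, o} ∩ {m, o} = {o} ∉ τ. Therefore τ is NOT a topology.


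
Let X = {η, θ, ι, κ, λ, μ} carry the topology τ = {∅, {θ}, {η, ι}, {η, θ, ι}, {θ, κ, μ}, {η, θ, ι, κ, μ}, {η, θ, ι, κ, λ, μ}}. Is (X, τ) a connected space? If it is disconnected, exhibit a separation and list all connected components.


(X, τ) is connected.

Find clopen sets (U ∈ τ with X ∖ U ∈ τ):
  U = ∅, X ∖ U = {η, θ, ι, κ, λ, μ} — both open, so U is clopen.
  U = {η, θ, ι, κ, λ, μ}, X ∖ U = ∅ — both open, so U is clopen.
Only trivial clopens (∅ and X) exist, so (X, τ) is connected.
Compute connected components by grouping points that agree on all clopens:
  component: {η, θ, ι, κ, λ, μ}


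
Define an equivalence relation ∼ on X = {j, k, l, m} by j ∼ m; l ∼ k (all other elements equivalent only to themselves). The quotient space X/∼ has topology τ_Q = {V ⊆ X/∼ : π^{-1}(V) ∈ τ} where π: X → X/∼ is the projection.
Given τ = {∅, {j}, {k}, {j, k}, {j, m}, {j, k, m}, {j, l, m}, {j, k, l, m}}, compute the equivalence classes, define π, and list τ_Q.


X/∼ = {[j=m], [k=l]}; |τ_Q| = 3.

Equivalence classes: [j=m], [k=l].
Quotient map π: X → X/∼ sends j ↦ [j=m], k ↦ [k=l], l ↦ [k=l], m ↦ [j=m].
For each subset V ⊆ X/∼, compute π^{-1}(V) ⊆ X and check whether π^{-1}(V) ∈ τ. V is open in τ_Q iff π^{-1}(V) ∈ τ.
  V = {}: π^{-1}(V) = ∅ ∈ τ ✓.
  V = {[j=m]}: π^{-1}(V) = {j, m} ∈ τ ✓.
  V = {[k=l]}: π^{-1}(V) = {k, l} ∉ τ ✗.
  V = {[j=m], [k=l]}: π^{-1}(V) = {j, k, l, m} ∈ τ ✓.
Open sets in the quotient: τ_Q = {{}, {[j=m]}, {[j=m], [k=l]}} (3 elements).


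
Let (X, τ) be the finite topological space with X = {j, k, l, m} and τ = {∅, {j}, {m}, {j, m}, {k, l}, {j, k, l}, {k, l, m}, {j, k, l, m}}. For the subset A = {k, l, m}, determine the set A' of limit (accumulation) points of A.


A' = {k, l}

For each x ∈ X, list the open sets U ∈ τ with x ∈ U, then check whether U ∩ (A ∖ {x}) ≠ ∅ for every such U.
  x = j: open {j} ∋ x has {j} ∩ (A ∖ {j}) = ∅, so x is NOT a limit point.
  x = k: opens ∋ x are {k, l}, {j, k, l}, {k, l, m}, {j, k, l, m}; each meets A ∖ {k}, so x IS a limit point.
  x = l: opens ∋ x are {k, l}, {j, k, l}, {k, l, m}, {j, k, l, m}; each meets A ∖ {l}, so x IS a limit point.
  x = m: open {m} ∋ x has {m} ∩ (A ∖ {m}) = ∅, so x is NOT a limit point.
Collecting: A' = {k, l}.


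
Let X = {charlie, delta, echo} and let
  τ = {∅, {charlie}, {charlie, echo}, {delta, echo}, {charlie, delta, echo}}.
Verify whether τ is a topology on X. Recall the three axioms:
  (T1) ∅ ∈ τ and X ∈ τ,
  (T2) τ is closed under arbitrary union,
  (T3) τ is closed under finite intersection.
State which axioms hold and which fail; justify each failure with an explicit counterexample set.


τ is NOT a topology on X.

Axiom (T1): ∅ ∈ τ? Yes; X ∈ τ? Yes.
Axiom (T2/T3): check pairwise unions and intersections of members of τ.
Counterexample for (T3): {charlie, echo} ∩ {delta, echo} = {echo} ∉ τ. Therefore τ is NOT a topology.


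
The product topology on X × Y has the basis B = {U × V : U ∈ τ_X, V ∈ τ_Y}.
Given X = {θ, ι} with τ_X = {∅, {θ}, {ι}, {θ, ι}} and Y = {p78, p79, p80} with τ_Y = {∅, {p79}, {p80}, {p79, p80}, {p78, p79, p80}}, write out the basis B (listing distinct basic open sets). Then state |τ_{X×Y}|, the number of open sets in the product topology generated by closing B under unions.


Basis B = {∅ × ∅, {θ} × {p79}, {θ} × {p80}, {ι} × {p79}, {ι} × {p80}, {θ} × {p79, p80}, {θ, ι} × {p79}, {θ, ι} × {p80}, {ι} × {p79, p80}, {θ} × {p78, p79, p80}, {ι} × {p78, p79, p80}, {θ, ι} × {p79, p80}, {θ, ι} × {p78, p79, p80}}; |τ_{X×Y}| = 25.

Enumerate products U × V with U ∈ τ_X, V ∈ τ_Y (deduplicated):
  ∅ × ∅ = {} (∅)
  {θ} × {p79} = {(θ,p79)}
  {θ} × {p80} = {(θ,p80)}
  {ι} × {p79} = {(ι,p79)}
  {ι} × {p80} = {(ι,p80)}
  {θ} × {p79, p80} = {(θ,p79), (θ,p80)}
  {θ, ι} × {p79} = {(θ,p79), (ι,p79)}
  {θ, ι} × {p80} = {(θ,p80), (ι,p80)}
  {ι} × {p79, p80} = {(ι,p79), (ι,p80)}
  {θ} × {p78, p79, p80} = {(θ,p78), (θ,p79), (θ,p80)}
  {ι} × {p78, p79, p80} = {(ι,p78), (ι,p79), (ι,p80)}
  {θ, ι} × {p79, p80} = {(θ,p79), (θ,p80), (ι,p79), (ι,p80)}
  {θ, ι} × {p78, p79, p80} = {(θ,p78), (θ,p79), (θ,p80), (ι,p78), (ι,p79), (ι,p80)}
These 13 distinct sets form the basis B.
Close under arbitrary unions to get τ_{X×Y}; counting gives |τ_{X×Y}| = 25.


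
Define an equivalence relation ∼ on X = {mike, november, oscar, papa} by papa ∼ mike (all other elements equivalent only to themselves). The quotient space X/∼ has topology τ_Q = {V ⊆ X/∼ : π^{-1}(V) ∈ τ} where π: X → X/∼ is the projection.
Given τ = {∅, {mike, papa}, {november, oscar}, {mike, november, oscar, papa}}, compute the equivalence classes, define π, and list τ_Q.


X/∼ = {[mike=papa], [november], [oscar]}; |τ_Q| = 4.

Equivalence classes: [mike=papa], [november], [oscar].
Quotient map π: X → X/∼ sends mike ↦ [mike=papa], november ↦ [november], oscar ↦ [oscar], papa ↦ [mike=papa].
For each subset V ⊆ X/∼, compute π^{-1}(V) ⊆ X and check whether π^{-1}(V) ∈ τ. V is open in τ_Q iff π^{-1}(V) ∈ τ.
  V = {}: π^{-1}(V) = ∅ ∈ τ ✓.
  V = {[mike=papa]}: π^{-1}(V) = {mike, papa} ∈ τ ✓.
  V = {[november]}: π^{-1}(V) = {november} ∉ τ ✗.
  V = {[mike=papa], [november]}: π^{-1}(V) = {mike, november, papa} ∉ τ ✗.
  V = {[oscar]}: π^{-1}(V) = {oscar} ∉ τ ✗.
  V = {[mike=papa], [oscar]}: π^{-1}(V) = {mike, oscar, papa} ∉ τ ✗.
  V = {[november], [oscar]}: π^{-1}(V) = {november, oscar} ∈ τ ✓.
  V = {[mike=papa], [november], [oscar]}: π^{-1}(V) = {mike, november, oscar, papa} ∈ τ ✓.
Open sets in the quotient: τ_Q = {{}, {[mike=papa]}, {[november], [oscar]}, {[mike=papa], [november], [oscar]}} (4 elements).


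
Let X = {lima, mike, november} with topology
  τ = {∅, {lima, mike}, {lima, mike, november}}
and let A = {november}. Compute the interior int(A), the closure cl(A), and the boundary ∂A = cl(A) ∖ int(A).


int(A) = ∅, cl(A) = {november}, ∂A = {november}.

Closed sets in (X, τ) are complements of opens:
  closed(X, τ) = {∅, {november}, {lima, mike, november}}.
int(A) = ⋃ {U ∈ τ : U ⊆ A}. Opens contained in A: ∅.
Taking the union of these: int(A) = ∅.
cl(A) = ⋂ {C closed : A ⊆ C}. Closed sets containing A: {november}, {lima, mike, november}.
Intersecting these: cl(A) = {november}.
∂A = cl(A) ∖ int(A) = {november} ∖ ∅ = {november}.


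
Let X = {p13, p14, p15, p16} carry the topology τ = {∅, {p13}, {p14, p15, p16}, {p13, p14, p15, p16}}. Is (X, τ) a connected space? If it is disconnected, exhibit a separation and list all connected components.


(X, τ) is disconnected; components = [{p13}, {p14, p15, p16}].

Find clopen sets (U ∈ τ with X ∖ U ∈ τ):
  U = ∅, X ∖ U = {p13, p14, p15, p16} — both open, so U is clopen.
  U = {p13}, X ∖ U = {p14, p15, p16} — both open, so U is clopen.
  U = {p14, p15, p16}, X ∖ U = {p13} — both open, so U is clopen.
  U = {p13, p14, p15, p16}, X ∖ U = ∅ — both open, so U is clopen.
Nontrivial clopen(s) exist: e.g. {p13}. So (X, τ) is disconnected.
Compute connected components by grouping points that agree on all clopens:
  component: {p13}
  component: {p14, p15, p16}


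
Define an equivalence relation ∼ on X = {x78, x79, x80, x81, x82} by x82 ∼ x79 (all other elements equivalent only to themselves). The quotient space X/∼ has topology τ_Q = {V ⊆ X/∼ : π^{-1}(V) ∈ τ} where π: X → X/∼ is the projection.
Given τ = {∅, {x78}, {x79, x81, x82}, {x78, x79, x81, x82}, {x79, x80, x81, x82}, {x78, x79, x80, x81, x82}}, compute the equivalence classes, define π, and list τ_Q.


X/∼ = {[x78], [x79=x82], [x80], [x81]}; |τ_Q| = 6.

Equivalence classes: [x78], [x79=x82], [x80], [x81].
Quotient map π: X → X/∼ sends x78 ↦ [x78], x79 ↦ [x79=x82], x80 ↦ [x80], x81 ↦ [x81], x82 ↦ [x79=x82].
For each subset V ⊆ X/∼, compute π^{-1}(V) ⊆ X and check whether π^{-1}(V) ∈ τ. V is open in τ_Q iff π^{-1}(V) ∈ τ.
  V = {}: π^{-1}(V) = ∅ ∈ τ ✓.
  V = {[x78]}: π^{-1}(V) = {x78} ∈ τ ✓.
  V = {[x79=x82]}: π^{-1}(V) = {x79, x82} ∉ τ ✗.
  V = {[x78], [x79=x82]}: π^{-1}(V) = {x78, x79, x82} ∉ τ ✗.
  V = {[x80]}: π^{-1}(V) = {x80} ∉ τ ✗.
  V = {[x78], [x80]}: π^{-1}(V) = {x78, x80} ∉ τ ✗.
  V = {[x79=x82], [x80]}: π^{-1}(V) = {x79, x80, x82} ∉ τ ✗.
  V = {[x78], [x79=x82], [x80]}: π^{-1}(V) = {x78, x79, x80, x82} ∉ τ ✗.
  V = {[x81]}: π^{-1}(V) = {x81} ∉ τ ✗.
  V = {[x78], [x81]}: π^{-1}(V) = {x78, x81} ∉ τ ✗.
  V = {[x79=x82], [x81]}: π^{-1}(V) = {x79, x81, x82} ∈ τ ✓.
  V = {[x78], [x79=x82], [x81]}: π^{-1}(V) = {x78, x79, x81, x82} ∈ τ ✓.
  V = {[x80], [x81]}: π^{-1}(V) = {x80, x81} ∉ τ ✗.
  V = {[x78], [x80], [x81]}: π^{-1}(V) = {x78, x80, x81} ∉ τ ✗.
  V = {[x79=x82], [x80], [x81]}: π^{-1}(V) = {x79, x80, x81, x82} ∈ τ ✓.
  V = {[x78], [x79=x82], [x80], [x81]}: π^{-1}(V) = {x78, x79, x80, x81, x82} ∈ τ ✓.
Open sets in the quotient: τ_Q = {{}, {[x78]}, {[x79=x82], [x81]}, {[x78], [x79=x82], [x81]}, {[x79=x82], [x80], [x81]}, {[x78], [x79=x82], [x80], [x81]}} (6 elements).


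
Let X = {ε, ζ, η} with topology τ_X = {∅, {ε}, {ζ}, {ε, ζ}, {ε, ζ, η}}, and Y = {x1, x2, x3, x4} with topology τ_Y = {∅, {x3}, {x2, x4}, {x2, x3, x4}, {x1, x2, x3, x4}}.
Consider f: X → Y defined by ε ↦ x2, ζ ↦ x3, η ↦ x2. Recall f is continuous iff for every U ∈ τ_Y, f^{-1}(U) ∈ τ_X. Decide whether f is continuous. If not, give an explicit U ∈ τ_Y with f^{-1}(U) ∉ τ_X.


f is NOT continuous.

Compute f^{-1}(U) for each U ∈ τ_Y:
  U = ∅: f^{-1}(U) = ∅ ∈ τ_X ✓.
  U = {x3}: f^{-1}(U) = {ζ} ∈ τ_X ✓.
  U = {x2, x4}: f^{-1}(U) = {ε, η} ∉ τ_X ✗.
  U = {x2, x3, x4}: f^{-1}(U) = {ε, ζ, η} ∈ τ_X ✓.
  U = {x1, x2, x3, x4}: f^{-1}(U) = {ε, ζ, η} ∈ τ_X ✓.
Found U = {x2, x4} with f^{-1}(U) = {ε, η} not in τ_X. Therefore f is NOT continuous.


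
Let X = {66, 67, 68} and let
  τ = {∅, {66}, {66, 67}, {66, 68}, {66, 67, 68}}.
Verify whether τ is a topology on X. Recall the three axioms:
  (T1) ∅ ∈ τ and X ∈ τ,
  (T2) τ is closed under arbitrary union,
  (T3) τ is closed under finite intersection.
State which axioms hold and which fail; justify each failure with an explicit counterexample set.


τ IS a topology on X.

Axiom (T1): ∅ ∈ τ? Yes; X ∈ τ? Yes.
Axiom (T2/T3): check pairwise unions and intersections of members of τ.
All pairwise intersections and unions checked — each lies in τ. Therefore τ satisfies (T1), (T2), (T3): it IS a topology on X.


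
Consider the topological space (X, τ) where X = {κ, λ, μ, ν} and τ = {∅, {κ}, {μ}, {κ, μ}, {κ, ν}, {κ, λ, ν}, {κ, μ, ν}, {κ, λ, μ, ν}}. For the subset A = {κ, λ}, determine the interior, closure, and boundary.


int(A) = {κ}, cl(A) = {κ, λ, ν}, ∂A = {λ, ν}.

Closed sets in (X, τ) are complements of opens:
  closed(X, τ) = {∅, {λ}, {μ}, {λ, μ}, {λ, ν}, {κ, λ, ν}, {λ, μ, ν}, {κ, λ, μ, ν}}.
int(A) = ⋃ {U ∈ τ : U ⊆ A}. Opens contained in A: ∅, {κ}.
Taking the union of these: int(A) = {κ}.
cl(A) = ⋂ {C closed : A ⊆ C}. Closed sets containing A: {κ, λ, ν}, {κ, λ, μ, ν}.
Intersecting these: cl(A) = {κ, λ, ν}.
∂A = cl(A) ∖ int(A) = {κ, λ, ν} ∖ {κ} = {λ, ν}.


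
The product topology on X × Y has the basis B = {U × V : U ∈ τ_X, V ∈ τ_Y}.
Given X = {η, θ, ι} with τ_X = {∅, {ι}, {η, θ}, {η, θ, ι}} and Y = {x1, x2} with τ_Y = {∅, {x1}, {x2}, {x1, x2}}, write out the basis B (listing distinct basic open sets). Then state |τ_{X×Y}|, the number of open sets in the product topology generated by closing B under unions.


Basis B = {∅ × ∅, {ι} × {x1}, {ι} × {x2}, {η, θ} × {x1}, {η, θ} × {x2}, {ι} × {x1, x2}, {η, θ, ι} × {x1}, {η, θ, ι} × {x2}, {η, θ} × {x1, x2}, {η, θ, ι} × {x1, x2}}; |τ_{X×Y}| = 16.

Enumerate products U × V with U ∈ τ_X, V ∈ τ_Y (deduplicated):
  ∅ × ∅ = {} (∅)
  {ι} × {x1} = {(ι,x1)}
  {ι} × {x2} = {(ι,x2)}
  {η, θ} × {x1} = {(η,x1), (θ,x1)}
  {η, θ} × {x2} = {(η,x2), (θ,x2)}
  {ι} × {x1, x2} = {(ι,x1), (ι,x2)}
  {η, θ, ι} × {x1} = {(η,x1), (θ,x1), (ι,x1)}
  {η, θ, ι} × {x2} = {(η,x2), (θ,x2), (ι,x2)}
  {η, θ} × {x1, x2} = {(η,x1), (η,x2), (θ,x1), (θ,x2)}
  {η, θ, ι} × {x1, x2} = {(η,x1), (η,x2), (θ,x1), (θ,x2), (ι,x1), (ι,x2)}
These 10 distinct sets form the basis B.
Close under arbitrary unions to get τ_{X×Y}; counting gives |τ_{X×Y}| = 16.
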